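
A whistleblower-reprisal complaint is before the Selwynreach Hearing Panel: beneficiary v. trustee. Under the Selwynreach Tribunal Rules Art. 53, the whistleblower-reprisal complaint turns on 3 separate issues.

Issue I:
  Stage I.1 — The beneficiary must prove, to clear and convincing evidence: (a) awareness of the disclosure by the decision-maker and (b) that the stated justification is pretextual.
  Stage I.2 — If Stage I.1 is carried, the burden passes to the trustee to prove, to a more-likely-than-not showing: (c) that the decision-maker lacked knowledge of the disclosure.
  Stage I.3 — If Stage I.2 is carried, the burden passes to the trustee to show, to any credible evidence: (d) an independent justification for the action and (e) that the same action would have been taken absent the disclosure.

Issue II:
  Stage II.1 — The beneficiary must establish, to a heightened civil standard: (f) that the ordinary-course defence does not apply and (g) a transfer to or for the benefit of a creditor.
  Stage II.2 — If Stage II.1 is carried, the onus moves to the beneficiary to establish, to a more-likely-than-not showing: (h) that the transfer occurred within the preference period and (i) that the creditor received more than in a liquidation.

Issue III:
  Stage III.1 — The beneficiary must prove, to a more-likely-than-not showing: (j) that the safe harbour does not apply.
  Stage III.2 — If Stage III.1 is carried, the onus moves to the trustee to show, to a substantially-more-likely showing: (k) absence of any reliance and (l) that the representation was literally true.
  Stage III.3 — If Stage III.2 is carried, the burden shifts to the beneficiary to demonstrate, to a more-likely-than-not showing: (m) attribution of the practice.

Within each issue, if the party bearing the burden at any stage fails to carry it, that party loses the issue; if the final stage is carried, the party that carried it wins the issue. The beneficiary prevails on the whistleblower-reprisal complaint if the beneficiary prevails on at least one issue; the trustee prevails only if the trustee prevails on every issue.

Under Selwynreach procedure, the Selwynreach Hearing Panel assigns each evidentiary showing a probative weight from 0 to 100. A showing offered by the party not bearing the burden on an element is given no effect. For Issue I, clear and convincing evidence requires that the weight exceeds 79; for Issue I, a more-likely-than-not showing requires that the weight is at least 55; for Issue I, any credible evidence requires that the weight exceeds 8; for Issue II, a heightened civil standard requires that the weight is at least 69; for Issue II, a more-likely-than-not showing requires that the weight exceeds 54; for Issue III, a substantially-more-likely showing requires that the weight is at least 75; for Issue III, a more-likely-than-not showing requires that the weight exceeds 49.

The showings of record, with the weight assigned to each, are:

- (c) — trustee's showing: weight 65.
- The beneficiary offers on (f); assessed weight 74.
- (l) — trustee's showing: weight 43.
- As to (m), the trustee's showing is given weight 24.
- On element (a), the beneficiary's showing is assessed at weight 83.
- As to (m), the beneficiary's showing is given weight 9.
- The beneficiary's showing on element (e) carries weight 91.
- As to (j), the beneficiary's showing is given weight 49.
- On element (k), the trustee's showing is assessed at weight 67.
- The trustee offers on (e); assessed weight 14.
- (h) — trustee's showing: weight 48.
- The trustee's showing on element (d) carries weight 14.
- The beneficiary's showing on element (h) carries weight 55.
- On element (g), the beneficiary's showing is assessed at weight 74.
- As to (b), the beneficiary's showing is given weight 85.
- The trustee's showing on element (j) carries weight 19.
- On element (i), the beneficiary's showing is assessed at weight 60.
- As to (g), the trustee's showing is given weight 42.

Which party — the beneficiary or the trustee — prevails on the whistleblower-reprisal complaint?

— Issue I —
Stage I.1 — burden on beneficiary; standard: clear and convincing evidence (weight exceeds 79).
    (a): 83 > 79 [met]
    (b): 85 > 79 [met]
  Stage I.1 is satisfied; the onus moves to the trustee.
Stage I.2 — burden on trustee; standard: a more-likely-than-not showing (weight is at least 55).
    (c): 65 ≥ 55 [met]
  All elements met. The trustee retains the burden for Stage I.3.
Stage I.3 — burden on trustee; standard: any credible evidence (weight exceeds 8).
    (d): 14 > 8 [met]
    (e): 14 (beneficiary's 91 disregarded) > 8 [met]
  The trustee carries the last stage.
All stages carried — the trustee prevails on this issue.
— Issue II —
Stage II.1 — burden on beneficiary; standard: a heightened civil standard (weight is at least 69).
    (f): 74 ≥ 69 [met]
    (g): 74 (trustee's 42 disregarded) ≥ 69 [met]
  Stage II.1 is satisfied; the beneficiary continues to bear the burden.
Stage II.2 — burden on beneficiary; standard: a more-likely-than-not showing (weight exceeds 54).
    (h): 55 (trustee's 48 disregarded) > 54 [met]
    (i): 60 > 54 [met]
  The beneficiary carries the last stage.
All stages carried — the beneficiary prevails on this issue.
— Issue III —
Stage III.1 — burden on beneficiary; standard: a more-likely-than-not showing (weight exceeds 49).
    (j): 49 (trustee's 19 disregarded) ≤ 49 [not met]
  Stage III.1 not carried; the beneficiary fails its burden.
The analysis ends at Stage III.1; the trustee prevails on this issue.
Per-issue: Issue I → trustee; Issue II → beneficiary; Issue III → trustee. The beneficiary must prevail on at least one issue; overall, the beneficiary prevails.

beneficiary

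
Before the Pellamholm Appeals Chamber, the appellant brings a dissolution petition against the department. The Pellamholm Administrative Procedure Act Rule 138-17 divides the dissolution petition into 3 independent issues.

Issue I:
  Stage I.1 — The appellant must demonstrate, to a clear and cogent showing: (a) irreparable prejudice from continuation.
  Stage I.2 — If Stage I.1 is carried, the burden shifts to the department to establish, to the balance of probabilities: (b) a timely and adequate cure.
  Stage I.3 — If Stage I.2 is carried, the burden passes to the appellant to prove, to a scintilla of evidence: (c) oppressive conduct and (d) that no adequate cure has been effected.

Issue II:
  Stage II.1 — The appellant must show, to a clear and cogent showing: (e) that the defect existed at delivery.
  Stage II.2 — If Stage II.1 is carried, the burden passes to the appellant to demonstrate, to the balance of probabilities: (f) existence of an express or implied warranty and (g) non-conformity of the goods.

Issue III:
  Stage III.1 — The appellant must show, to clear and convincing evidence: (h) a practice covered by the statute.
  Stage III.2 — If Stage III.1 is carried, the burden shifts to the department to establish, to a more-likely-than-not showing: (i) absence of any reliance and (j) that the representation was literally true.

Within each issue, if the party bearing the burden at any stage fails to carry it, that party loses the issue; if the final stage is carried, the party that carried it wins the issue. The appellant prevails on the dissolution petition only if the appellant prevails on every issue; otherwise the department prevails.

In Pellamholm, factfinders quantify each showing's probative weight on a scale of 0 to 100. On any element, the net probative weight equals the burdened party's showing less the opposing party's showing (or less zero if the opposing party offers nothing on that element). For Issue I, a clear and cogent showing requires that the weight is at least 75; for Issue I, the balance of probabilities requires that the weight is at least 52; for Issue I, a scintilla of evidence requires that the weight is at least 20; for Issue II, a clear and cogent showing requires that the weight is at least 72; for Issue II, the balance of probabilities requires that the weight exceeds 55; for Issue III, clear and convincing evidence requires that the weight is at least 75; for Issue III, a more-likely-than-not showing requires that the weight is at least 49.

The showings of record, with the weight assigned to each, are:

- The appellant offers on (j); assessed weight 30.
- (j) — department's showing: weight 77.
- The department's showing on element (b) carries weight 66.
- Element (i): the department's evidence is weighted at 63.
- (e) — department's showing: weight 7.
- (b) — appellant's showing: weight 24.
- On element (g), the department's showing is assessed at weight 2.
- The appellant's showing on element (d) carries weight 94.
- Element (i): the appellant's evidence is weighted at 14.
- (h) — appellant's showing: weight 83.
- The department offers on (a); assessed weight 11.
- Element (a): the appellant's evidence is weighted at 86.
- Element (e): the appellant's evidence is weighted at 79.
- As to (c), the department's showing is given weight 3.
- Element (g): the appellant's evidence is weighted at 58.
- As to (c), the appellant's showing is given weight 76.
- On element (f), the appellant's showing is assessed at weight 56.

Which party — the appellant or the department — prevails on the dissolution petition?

— Issue I —
Stage I.1 (appellant, a clear and cogent showing, weight is at least 75): (a) net 86−11=75 ≥ 75 — meets.
  Stage I.1 carried; the burden shifts to the department.
Stage I.2 (department, the balance of probabilities, weight is at least 52): (b) net 66−24=42 < 52 — fails.
  The department does not carry Stage I.2.
So the appellant prevails on this issue.
— Issue II —
At Stage II.1 the appellant must meet a clear and cogent showing (weight is at least 72): on (e) the weight is 79 less the opposing 7 gives net 72, ≥ 72, so (e) meets the standard.
  Stage II.1 is satisfied; the appellant continues to bear the burden.
At Stage II.2 the appellant must meet the balance of probabilities (weight exceeds 55): on (f) the weight is 56, which does exceed 55, so (f) meets the standard; on (g) the weight is 58 less the opposing 2 gives net 56, which does exceed 55, so (g) meets the standard.
  All elements met at the final stage.
Every stage carried; the appellant prevails on this issue.
— Issue III —
Stage III.1 (appellant, clear and convincing evidence, weight is at least 75): (h) 83 ≥ 75 — meets.
  Stage III.1 carried; the burden shifts to the department.
Stage III.2 (department, a more-likely-than-not showing, weight is at least 49): (i) net 63−14=49 ≥ 49 — meets; (j) net 77−30=47 < 49 — fails.
  Stage III.2 not carried; the department fails its burden.
So the appellant prevails on this issue.
Per-issue: Issue I → appellant; Issue II → appellant; Issue III → appellant. The appellant must prevail on every issue; overall, the appellant prevails.

appellant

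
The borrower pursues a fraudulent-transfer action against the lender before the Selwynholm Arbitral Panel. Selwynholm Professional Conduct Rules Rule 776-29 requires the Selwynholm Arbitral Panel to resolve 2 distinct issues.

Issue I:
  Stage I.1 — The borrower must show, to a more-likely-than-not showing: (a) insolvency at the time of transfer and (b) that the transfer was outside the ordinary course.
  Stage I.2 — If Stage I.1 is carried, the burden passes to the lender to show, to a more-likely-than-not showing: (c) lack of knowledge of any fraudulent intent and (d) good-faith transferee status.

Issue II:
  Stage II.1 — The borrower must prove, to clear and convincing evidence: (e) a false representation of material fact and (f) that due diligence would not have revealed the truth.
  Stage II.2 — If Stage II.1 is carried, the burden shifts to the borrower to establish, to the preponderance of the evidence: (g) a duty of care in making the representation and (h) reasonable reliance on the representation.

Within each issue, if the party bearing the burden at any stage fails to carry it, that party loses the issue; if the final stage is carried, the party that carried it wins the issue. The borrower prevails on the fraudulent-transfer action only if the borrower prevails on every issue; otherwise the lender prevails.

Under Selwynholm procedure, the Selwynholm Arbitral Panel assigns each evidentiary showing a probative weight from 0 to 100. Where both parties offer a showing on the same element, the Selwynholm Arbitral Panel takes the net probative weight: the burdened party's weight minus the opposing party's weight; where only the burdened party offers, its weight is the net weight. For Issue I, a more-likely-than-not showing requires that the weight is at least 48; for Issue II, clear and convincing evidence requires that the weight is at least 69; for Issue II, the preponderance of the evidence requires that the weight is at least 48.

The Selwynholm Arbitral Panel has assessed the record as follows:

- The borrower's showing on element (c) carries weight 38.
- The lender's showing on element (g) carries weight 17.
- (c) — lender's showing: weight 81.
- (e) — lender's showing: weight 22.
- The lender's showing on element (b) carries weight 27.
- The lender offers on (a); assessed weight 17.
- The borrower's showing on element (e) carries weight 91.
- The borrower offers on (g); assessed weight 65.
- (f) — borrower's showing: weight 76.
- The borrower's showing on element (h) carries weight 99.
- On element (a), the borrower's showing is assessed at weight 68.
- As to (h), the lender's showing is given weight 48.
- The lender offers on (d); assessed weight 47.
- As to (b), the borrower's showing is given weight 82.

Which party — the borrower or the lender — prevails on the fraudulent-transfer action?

borrower

— Issue I —
At Stage I.1 the borrower must meet a more-likely-than-not showing (weight is at least 48): on (a) the weight is 68 less the opposing 17 gives net 51, ≥ 48, so (a) meets the standard; on (b) the weight is 82 less the opposing 27 gives net 55, which does reach 48, so (b) meets the standard.
  Stage I.1 is satisfied; the onus moves to the lender.
At Stage I.2 the lender must meet a more-likely-than-not showing (weight is at least 48): on (c) the weight is 81 less the opposing 38 gives net 43, < 48, so (c) does not meet the standard; on (d) the weight is 47, < 48, so (d) does not meet the standard.
  The lender does not carry Stage I.2.
The borrower prevails on this issue.
— Issue II —
Stage II.1 (borrower, clear and convincing evidence, weight is at least 69): (e) net 91−22=69 ≥ 69 — meets; (f) 76 ≥ 69 — meets.
  All elements met. The borrower retains the burden for Stage II.2.
Stage II.2 (borrower, the preponderance of the evidence, weight is at least 48): (g) net 65−17=48 ≥ 48 — meets; (h) net 99−48=51 ≥ 48 — meets.
  All elements met at the final stage.
All stages carried — the borrower prevails on this issue.
Per-issue: Issue I → borrower; Issue II → borrower. The borrower must prevail on every issue; overall, the borrower prevails.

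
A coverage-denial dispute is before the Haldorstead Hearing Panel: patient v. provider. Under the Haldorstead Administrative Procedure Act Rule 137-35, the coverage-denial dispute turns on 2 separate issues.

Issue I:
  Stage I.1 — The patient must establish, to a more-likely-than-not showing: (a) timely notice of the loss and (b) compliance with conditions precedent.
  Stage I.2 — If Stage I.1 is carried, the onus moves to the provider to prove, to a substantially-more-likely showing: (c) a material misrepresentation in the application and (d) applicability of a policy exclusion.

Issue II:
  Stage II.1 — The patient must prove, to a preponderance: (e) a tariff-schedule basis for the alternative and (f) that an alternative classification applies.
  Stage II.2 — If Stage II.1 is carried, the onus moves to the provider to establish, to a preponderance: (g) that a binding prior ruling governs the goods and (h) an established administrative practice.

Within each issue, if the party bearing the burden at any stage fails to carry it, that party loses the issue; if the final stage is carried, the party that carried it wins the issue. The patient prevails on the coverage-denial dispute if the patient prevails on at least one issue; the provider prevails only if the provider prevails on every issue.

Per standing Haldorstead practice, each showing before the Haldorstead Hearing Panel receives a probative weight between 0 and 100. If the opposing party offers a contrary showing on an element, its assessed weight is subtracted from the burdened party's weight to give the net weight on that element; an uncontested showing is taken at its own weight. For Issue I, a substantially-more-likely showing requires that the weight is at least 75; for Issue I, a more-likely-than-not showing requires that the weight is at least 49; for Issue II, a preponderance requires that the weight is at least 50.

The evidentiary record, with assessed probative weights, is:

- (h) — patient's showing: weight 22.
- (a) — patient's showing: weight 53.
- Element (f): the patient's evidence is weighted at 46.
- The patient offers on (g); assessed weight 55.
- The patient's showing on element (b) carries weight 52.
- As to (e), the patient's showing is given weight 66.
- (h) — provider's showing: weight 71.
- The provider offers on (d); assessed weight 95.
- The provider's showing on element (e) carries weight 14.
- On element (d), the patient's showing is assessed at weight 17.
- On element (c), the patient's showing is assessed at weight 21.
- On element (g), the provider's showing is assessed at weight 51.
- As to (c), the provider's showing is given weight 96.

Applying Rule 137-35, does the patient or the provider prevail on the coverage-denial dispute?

provider

— Issue I —
At Stage I.1 the patient must meet a more-likely-than-not showing (weight is at least 49): on (a) the weight is 53, which does reach 49, so (a) meets the standard; on (b) the weight is 52, ≥ 49, so (b) meets the standard.
  Stage I.1 carried; the burden shifts to the provider.
At Stage I.2 the provider must meet a substantially-more-likely showing (weight is at least 75): on (c) the weight is 96 less the opposing 21 gives net 75, which does reach 75, so (c) meets the standard; on (d) the weight is 95 less the opposing 17 gives net 78, ≥ 75, so (d) meets the standard.
  The provider carries the last stage.
All stages carried — the provider prevails on this issue.
— Issue II —
At Stage II.1 the patient must meet a preponderance (weight is at least 50): on (e) the weight is 66 less the opposing 14 gives net 52, which does reach 50, so (e) meets the standard; on (f) the weight is 46, which does not reach 50, so (f) does not meet the standard.
  Stage II.1 not carried; the patient fails its burden.
The analysis ends at Stage II.1; the provider prevails on this issue.
Per-issue: Issue I → provider; Issue II → provider. The patient must prevail on at least one issue; overall, the provider prevails.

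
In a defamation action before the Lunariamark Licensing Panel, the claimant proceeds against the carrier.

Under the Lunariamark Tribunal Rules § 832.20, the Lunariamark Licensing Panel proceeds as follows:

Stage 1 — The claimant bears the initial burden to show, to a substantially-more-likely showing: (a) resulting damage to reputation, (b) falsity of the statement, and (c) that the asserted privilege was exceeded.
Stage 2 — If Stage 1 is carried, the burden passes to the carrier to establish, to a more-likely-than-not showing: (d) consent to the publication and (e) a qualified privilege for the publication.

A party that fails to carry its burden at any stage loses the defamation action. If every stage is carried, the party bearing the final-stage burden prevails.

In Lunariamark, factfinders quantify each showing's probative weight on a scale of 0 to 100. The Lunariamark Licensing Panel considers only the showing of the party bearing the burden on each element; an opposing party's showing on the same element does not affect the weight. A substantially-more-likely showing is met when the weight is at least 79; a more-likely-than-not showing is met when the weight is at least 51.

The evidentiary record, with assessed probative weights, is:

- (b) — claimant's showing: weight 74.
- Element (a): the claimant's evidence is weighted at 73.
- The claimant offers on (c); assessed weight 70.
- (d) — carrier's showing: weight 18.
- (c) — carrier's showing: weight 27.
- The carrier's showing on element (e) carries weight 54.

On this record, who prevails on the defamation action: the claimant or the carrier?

At Stage 1 the claimant must meet a substantially-more-likely showing (weight is at least 79): on (a) the weight is 73, < 79, so (a) does not meet the standard; on (b) the weight is 74, < 79, so (b) does not meet the standard; on (c) the weight is 70 (the carrier's 27 is given no effect), < 79, so (c) does not meet the standard.
  Not every element is met, so the claimant fails to carry Stage 1.
So the carrier prevails.

carrier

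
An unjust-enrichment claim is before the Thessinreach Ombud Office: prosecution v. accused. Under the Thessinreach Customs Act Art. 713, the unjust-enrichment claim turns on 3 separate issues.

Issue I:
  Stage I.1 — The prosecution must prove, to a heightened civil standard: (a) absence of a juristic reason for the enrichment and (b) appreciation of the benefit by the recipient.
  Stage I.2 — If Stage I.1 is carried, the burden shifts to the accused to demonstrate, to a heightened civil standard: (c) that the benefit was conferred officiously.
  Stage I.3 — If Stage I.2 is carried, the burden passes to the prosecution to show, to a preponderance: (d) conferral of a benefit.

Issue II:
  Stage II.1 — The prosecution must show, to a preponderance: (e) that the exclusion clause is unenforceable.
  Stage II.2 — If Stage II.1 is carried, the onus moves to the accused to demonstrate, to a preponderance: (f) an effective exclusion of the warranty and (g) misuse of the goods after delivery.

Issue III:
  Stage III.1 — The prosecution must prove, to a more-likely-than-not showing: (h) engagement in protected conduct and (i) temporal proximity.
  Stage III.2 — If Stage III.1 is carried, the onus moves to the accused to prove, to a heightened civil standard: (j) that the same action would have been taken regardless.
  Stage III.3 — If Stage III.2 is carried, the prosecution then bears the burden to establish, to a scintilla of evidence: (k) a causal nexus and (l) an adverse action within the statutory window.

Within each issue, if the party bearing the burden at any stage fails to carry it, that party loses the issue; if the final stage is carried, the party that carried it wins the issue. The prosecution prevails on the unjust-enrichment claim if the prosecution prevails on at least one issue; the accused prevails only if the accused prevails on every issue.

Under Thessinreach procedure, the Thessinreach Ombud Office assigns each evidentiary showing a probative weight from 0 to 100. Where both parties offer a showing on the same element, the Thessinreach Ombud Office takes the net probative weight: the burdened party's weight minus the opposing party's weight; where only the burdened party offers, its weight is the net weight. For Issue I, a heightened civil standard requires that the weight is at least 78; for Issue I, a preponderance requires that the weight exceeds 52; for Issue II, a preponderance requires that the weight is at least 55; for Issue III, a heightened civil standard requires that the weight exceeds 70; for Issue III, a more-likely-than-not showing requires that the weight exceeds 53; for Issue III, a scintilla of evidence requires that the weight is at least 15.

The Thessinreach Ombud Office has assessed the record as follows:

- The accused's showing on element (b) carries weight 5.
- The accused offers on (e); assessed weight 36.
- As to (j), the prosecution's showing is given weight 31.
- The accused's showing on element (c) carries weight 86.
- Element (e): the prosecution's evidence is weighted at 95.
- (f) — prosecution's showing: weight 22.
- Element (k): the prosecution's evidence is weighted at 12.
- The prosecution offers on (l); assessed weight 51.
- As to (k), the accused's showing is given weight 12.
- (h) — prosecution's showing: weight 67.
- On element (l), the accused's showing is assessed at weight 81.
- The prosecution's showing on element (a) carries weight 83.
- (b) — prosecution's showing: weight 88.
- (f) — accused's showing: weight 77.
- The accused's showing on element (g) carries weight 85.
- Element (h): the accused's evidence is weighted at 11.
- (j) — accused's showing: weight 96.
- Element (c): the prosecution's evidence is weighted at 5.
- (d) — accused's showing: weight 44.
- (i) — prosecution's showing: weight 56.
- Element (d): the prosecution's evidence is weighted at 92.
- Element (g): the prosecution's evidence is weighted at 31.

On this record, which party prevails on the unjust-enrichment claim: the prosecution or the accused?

— Issue I —
Stage I.1 — burden on prosecution; standard: a heightened civil standard (weight is at least 78).
    (a): 83 ≥ 78 [met]
    (b): 88 − 5 = 83 ≥ 78 [met]
  Stage I.1 is satisfied; the onus moves to the accused.
Stage I.2 — burden on accused; standard: a heightened civil standard (weight is at least 78).
    (c): 86 − 5 = 81 ≥ 78 [met]
  All elements met. The burden passes to the prosecution.
Stage I.3 — burden on prosecution; standard: a preponderance (weight exceeds 52).
    (d): 92 − 44 = 48 ≤ 52 [not met]
  The prosecution does not carry Stage I.3.
So the accused prevails on this issue.
— Issue II —
Stage II.1 — burden on prosecution; standard: a preponderance (weight is at least 55).
    (e): 95 − 36 = 59 ≥ 55 [met]
  The prosecution carries Stage II.1; the accused now bears the burden.
Stage II.2 — burden on accused; standard: a preponderance (weight is at least 55).
    (f): 77 − 22 = 55 ≥ 55 [met]
    (g): 85 − 31 = 54 < 55 [not met]
  The accused does not carry Stage II.2.
The analysis ends at Stage II.2; the prosecution prevails on this issue.
— Issue III —
Stage III.1 (prosecution, a more-likely-than-not showing, weight exceeds 53): (h) net 67−11=56 > 53 — meets; (i) 56 > 53 — meets.
  The prosecution carries Stage III.1; the accused now bears the burden.
Stage III.2 (accused, a heightened civil standard, weight exceeds 70): (j) net 96−31=65 ≤ 70 — fails.
  Stage III.2 not carried; the accused fails its burden.
So the prosecution prevails on this issue.
Per-issue: Issue I → accused; Issue II → prosecution; Issue III → prosecution. The prosecution must prevail on at least one issue; overall, the prosecution prevails.

prosecution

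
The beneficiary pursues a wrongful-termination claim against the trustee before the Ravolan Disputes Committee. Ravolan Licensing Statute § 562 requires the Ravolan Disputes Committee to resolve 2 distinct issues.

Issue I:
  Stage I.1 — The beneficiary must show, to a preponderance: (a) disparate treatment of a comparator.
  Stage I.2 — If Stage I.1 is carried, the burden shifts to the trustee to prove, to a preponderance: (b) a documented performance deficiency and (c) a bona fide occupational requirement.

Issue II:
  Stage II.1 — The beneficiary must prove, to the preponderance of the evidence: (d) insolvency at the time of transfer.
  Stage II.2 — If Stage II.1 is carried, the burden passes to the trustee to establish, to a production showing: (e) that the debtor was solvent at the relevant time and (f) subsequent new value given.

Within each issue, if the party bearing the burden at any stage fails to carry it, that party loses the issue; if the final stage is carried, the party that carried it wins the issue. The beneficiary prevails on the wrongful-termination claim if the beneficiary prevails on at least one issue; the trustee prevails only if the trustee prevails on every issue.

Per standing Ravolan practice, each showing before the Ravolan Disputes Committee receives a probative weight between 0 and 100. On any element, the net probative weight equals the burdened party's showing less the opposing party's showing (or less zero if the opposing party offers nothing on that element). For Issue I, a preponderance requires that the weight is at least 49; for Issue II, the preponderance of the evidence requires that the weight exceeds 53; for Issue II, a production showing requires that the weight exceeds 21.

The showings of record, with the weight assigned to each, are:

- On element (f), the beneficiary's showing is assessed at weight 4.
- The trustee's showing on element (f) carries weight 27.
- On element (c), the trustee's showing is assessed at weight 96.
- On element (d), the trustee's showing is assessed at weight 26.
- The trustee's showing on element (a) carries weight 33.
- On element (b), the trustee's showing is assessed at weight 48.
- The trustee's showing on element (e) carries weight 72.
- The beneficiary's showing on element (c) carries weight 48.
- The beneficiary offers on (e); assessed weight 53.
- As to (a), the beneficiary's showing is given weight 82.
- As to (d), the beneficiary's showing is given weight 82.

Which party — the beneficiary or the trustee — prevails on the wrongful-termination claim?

beneficiary

— Issue I —
At Stage I.1 the beneficiary must meet a preponderance (weight is at least 49): on (a) the weight is 82 less the opposing 33 gives net 49, ≥ 49, so (a) meets the standard.
  The beneficiary carries Stage I.1; the trustee now bears the burden.
At Stage I.2 the trustee must meet a preponderance (weight is at least 49): on (b) the weight is 48, < 49, so (b) does not meet the standard; on (c) the weight is 96 less the opposing 48 gives net 48, which does not reach 49, so (c) does not meet the standard.
  Stage I.2 not carried; the trustee fails its burden.
The analysis ends at Stage I.2; the beneficiary prevails on this issue.
— Issue II —
At Stage II.1 the beneficiary must meet the preponderance of the evidence (weight exceeds 53): on (d) the weight is 82 less the opposing 26 gives net 56, which does exceed 53, so (d) meets the standard.
  Stage II.1 is satisfied; the onus moves to the trustee.
At Stage II.2 the trustee must meet a production showing (weight exceeds 21): on (e) the weight is 72 less the opposing 53 gives net 19, which does not exceed 21, so (e) does not meet the standard; on (f) the weight is 27 less the opposing 4 gives net 23, > 21, so (f) meets the standard.
  The trustee does not carry Stage II.2.
So the beneficiary prevails on this issue.
Per-issue: Issue I → beneficiary; Issue II → beneficiary. The beneficiary must prevail on at least one issue; overall, the beneficiary prevails.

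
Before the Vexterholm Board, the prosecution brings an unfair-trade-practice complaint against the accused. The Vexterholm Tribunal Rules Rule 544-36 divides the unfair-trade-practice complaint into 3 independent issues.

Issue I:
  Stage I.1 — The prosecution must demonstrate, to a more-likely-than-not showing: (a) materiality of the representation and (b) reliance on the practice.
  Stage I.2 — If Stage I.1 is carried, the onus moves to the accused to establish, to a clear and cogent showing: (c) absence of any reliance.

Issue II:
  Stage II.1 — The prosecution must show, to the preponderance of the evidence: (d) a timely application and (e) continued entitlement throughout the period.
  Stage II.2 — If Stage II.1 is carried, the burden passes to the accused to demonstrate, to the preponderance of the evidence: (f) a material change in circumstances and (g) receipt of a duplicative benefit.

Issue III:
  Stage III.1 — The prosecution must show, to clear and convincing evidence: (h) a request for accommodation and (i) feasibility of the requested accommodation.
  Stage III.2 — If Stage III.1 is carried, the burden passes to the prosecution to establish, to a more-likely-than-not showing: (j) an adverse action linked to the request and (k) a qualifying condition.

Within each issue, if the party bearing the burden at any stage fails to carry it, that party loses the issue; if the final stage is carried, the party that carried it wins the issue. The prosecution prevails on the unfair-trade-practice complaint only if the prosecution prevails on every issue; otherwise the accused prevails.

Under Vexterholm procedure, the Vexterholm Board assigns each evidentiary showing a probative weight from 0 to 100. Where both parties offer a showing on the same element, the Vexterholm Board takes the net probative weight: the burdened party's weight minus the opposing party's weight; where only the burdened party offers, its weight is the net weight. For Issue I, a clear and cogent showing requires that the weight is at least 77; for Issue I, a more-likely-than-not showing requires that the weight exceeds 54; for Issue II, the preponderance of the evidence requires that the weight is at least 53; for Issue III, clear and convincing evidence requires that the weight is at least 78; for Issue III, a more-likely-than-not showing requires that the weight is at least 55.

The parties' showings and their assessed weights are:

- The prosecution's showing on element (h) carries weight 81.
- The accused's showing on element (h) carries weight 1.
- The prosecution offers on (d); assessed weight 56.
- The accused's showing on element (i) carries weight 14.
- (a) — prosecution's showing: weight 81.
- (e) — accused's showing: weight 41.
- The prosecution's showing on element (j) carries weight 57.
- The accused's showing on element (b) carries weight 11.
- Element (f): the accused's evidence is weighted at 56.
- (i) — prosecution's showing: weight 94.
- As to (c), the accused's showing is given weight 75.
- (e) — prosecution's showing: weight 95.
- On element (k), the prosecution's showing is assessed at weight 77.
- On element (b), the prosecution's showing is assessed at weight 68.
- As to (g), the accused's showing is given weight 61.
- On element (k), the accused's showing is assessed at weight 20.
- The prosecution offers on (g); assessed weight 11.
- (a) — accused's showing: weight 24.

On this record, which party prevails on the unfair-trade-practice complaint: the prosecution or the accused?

prosecution

— Issue I —
At Stage I.1 the prosecution must meet a more-likely-than-not showing (weight exceeds 54): on (a) the weight is 81 less the opposing 24 gives net 57, > 54, so (a) meets the standard; on (b) the weight is 68 less the opposing 11 gives net 57, which does exceed 54, so (b) meets the standard.
  The prosecution carries Stage I.1; the accused now bears the burden.
At Stage I.2 the accused must meet a clear and cogent showing (weight is at least 77): on (c) the weight is 75, < 77, so (c) does not meet the standard.
  Stage I.2 not carried; the accused fails its burden.
So the prosecution prevails on this issue.
— Issue II —
Stage II.1 — burden on prosecution; standard: the preponderance of the evidence (weight is at least 53).
    (d): 56 ≥ 53 [met]
    (e): 95 − 41 = 54 ≥ 53 [met]
  The prosecution carries Stage II.1; the accused now bears the burden.
Stage II.2 — burden on accused; standard: the preponderance of the evidence (weight is at least 53).
    (f): 56 ≥ 53 [met]
    (g): 61 − 11 = 50 < 53 [not met]
  Not every element is met, so the accused fails to carry Stage II.2.
So the prosecution prevails on this issue.
— Issue III —
Stage III.1 — burden on prosecution; standard: clear and convincing evidence (weight is at least 78).
    (h): 81 − 1 = 80 ≥ 78 [met]
    (i): 94 − 14 = 80 ≥ 78 [met]
  Stage III.1 carried; the burden remains with the prosecution.
Stage III.2 — burden on prosecution; standard: a more-likely-than-not showing (weight is at least 55).
    (j): 57 ≥ 55 [met]
    (k): 77 − 20 = 57 ≥ 55 [met]
  All elements met at the final stage.
Every stage carried; the prosecution prevails on this issue.
Per-issue: Issue I → prosecution; Issue II → prosecution; Issue III → prosecution. The prosecution must prevail on every issue; overall, the prosecution prevails.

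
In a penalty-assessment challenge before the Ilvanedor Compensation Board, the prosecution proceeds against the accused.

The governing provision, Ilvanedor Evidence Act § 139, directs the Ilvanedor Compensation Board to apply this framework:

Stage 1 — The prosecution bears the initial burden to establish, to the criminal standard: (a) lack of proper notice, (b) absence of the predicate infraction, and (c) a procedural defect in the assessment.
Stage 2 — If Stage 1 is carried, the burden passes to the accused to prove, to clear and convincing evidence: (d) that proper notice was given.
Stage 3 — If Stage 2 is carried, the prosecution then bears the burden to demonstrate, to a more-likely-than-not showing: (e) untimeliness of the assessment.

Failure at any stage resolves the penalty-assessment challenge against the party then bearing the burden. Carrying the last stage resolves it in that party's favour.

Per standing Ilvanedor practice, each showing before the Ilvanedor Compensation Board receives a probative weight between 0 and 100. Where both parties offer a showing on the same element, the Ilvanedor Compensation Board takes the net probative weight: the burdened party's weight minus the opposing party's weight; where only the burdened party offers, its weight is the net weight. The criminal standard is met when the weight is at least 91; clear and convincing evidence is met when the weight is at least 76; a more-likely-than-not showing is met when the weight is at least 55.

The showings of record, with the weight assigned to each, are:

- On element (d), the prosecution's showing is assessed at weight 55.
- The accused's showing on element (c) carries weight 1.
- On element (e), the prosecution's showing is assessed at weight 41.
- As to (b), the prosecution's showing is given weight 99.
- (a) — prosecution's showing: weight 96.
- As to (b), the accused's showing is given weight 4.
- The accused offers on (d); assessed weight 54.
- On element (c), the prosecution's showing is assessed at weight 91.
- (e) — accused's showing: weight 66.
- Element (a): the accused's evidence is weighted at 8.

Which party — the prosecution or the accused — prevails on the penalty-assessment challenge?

accused

Stage 1 — burden on prosecution; standard: the criminal standard (weight is at least 91).
    (a): 96 − 8 = 88 < 91 [not met]
    (b): 99 − 4 = 95 ≥ 91 [met]
    (c): 91 − 1 = 90 < 91 [not met]
  Not every element is met, so the prosecution fails to carry Stage 1.
The accused prevails.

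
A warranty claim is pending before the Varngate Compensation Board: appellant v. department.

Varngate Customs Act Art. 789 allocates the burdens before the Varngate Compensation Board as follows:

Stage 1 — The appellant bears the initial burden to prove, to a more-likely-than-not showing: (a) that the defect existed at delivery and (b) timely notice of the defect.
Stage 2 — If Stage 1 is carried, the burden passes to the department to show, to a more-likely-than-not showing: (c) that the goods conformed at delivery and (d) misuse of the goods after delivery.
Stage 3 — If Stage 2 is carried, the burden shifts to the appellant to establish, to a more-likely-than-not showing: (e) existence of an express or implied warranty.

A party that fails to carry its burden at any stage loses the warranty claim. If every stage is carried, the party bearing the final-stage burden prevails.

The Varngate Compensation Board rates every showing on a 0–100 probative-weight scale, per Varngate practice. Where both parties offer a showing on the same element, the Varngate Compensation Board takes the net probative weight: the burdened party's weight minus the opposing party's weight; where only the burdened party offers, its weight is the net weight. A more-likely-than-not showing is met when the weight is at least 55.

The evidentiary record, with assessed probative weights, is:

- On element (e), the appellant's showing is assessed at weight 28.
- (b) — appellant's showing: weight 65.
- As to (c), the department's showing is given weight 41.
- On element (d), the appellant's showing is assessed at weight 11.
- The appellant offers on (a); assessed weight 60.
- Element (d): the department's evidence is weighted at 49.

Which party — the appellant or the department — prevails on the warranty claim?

Stage 1 (appellant, a more-likely-than-not showing, weight is at least 55): (a) 60 ≥ 55 — meets; (b) 65 ≥ 55 — meets.
  All elements met. The burden passes to the department.
Stage 2 (department, a more-likely-than-not showing, weight is at least 55): (c) 41 < 55 — fails; (d) net 49−11=38 < 55 — fails.
  Not every element is met, so the department fails to carry Stage 2.
So the appellant prevails.

appellant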